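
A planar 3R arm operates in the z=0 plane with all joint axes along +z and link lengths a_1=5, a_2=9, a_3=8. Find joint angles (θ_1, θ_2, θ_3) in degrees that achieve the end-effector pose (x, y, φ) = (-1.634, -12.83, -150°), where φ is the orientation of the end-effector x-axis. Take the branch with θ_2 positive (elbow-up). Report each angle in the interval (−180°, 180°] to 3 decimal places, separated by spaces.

-120.001 90.002 -120.001

wrist centre = target − a_3·(cos φ, sin φ) = (5.2942, -8.8300)
cos θ_2 = (105.9975−5²−9²)/(2·5·9) = -0.0000; θ_2 = 90.0016° (elbow-up)
β = atan2(-8.8300,5.2942) = -59.0544°; ψ = atan2(9.0000,4.9997) = 60.9466°
θ_1 = β − ψ = -120.0010°
θ_3 = φ − θ_1 − θ_2 = -120.0006° (wrapped to (-180°,180°])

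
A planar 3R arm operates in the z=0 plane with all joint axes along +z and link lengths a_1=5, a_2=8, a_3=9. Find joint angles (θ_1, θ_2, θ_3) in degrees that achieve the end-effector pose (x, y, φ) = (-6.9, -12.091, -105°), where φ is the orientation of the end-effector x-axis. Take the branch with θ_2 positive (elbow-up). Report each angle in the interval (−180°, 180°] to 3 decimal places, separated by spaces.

120.006 134.997 -0.003

wrist centre = target − a_3·(cos φ, sin φ) = (-4.5706, -3.3977)
cos θ_2 = (32.4348−5²−8²)/(2·5·8) = -0.7071; θ_2 = 134.9966° (elbow-up)
β = atan2(-3.3977,-4.5706) = -143.3740°; ψ = atan2(5.6572,-0.6565) = 96.6196°
θ_1 = β − ψ = -239.9936°
θ_3 = φ − θ_1 − θ_2 = -0.0030° (wrapped to (-180°,180°])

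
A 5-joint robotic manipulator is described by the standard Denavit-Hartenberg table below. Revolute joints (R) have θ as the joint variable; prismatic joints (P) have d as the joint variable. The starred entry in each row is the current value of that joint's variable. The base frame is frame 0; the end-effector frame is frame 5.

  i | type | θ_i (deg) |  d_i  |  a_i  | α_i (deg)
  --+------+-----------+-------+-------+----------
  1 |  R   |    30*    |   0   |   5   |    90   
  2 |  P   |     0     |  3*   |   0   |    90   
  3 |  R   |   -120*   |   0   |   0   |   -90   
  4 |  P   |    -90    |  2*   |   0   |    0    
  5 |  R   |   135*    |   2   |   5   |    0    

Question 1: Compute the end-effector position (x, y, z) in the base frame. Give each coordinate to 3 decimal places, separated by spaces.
after link 1: o_1 = (4.3301, 2.5000, 0.0000)
after link 2: o_2 = (5.8301, -0.0981, 0.0000)
after link 3: o_3 = (5.8301, -0.0981, 0.0000)
after link 4: o_4 = (6.8301, 1.6340, -0.0000)
after link 5: o_5 = (4.7683, 5.1338, 3.5355)

4.768 5.134 3.536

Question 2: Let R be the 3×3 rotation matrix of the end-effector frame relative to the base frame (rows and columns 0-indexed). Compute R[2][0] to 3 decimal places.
0.707

End-effector x-axis (col 0 of R) = (-0.6124,0.3536,0.7071)
R[2][0] = 0.7071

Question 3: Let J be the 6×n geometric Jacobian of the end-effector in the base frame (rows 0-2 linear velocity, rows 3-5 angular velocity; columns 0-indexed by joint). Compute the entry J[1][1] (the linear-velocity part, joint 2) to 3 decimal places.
-0.866

prismatic axis z_1 = (0.5000,-0.8660,0.0000)
J_v[:, 1] = z_1; J_ω[:, 1] = (0,0,0)
entry J[1][1] = -0.8660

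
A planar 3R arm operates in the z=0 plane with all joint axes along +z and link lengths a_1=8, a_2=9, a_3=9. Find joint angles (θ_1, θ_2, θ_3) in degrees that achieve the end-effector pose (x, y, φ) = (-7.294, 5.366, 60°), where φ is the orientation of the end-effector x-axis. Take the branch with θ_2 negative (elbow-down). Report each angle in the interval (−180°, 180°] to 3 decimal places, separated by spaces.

wrist centre = target − a_3·(cos φ, sin φ) = (-11.7940, -2.4282)
cos θ_2 = (144.9947−8²−9²)/(2·8·9) = -0.0000; θ_2 = -90.0021° (elbow-down)
β = atan2(-2.4282,-11.7940) = -168.3661°; ψ = atan2(-9.0000,7.9997) = -48.3676°
θ_1 = β − ψ = -119.9985°
θ_3 = φ − θ_1 − θ_2 = -89.9994° (wrapped to (-180°,180°])

-119.998 -90.002 -89.999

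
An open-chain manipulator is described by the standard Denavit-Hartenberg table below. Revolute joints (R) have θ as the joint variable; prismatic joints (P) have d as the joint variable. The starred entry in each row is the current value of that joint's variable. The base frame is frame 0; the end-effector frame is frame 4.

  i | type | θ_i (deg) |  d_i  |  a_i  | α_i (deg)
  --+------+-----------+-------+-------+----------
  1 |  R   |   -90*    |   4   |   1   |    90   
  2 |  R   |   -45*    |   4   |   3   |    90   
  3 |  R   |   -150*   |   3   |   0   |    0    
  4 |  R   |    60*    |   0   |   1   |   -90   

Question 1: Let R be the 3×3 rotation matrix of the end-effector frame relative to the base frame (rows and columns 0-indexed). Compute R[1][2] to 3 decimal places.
End-effector z-axis (col 2 of R) = (0.0000,-0.7071,-0.7071)
R[1][2] = -0.7071

-0.707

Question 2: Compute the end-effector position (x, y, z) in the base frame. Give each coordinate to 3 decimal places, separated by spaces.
after link 1: o_1 = (0.0000, -1.0000, 4.0000)
after link 2: o_2 = (-4.0000, -3.1213, 1.8787)
after link 3: o_3 = (-4.0000, -1.0000, -0.2426)
after link 4: o_4 = (-3.0000, -1.0000, -0.2426)

-3.000 -1.000 -0.243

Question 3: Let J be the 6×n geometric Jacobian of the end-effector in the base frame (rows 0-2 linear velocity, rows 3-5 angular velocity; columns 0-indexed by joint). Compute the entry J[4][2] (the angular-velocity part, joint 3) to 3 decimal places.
axis z_2 = (-0.0000,0.7071,-0.7071); lever o_n−o_2 = (1.0000,2.1213,-2.1213)
cross product → J_v[:, 2] = (0.0000,-0.7071,-0.7071)
J_ω[:, 2] = z_2
entry J[4][2] = 0.7071

0.707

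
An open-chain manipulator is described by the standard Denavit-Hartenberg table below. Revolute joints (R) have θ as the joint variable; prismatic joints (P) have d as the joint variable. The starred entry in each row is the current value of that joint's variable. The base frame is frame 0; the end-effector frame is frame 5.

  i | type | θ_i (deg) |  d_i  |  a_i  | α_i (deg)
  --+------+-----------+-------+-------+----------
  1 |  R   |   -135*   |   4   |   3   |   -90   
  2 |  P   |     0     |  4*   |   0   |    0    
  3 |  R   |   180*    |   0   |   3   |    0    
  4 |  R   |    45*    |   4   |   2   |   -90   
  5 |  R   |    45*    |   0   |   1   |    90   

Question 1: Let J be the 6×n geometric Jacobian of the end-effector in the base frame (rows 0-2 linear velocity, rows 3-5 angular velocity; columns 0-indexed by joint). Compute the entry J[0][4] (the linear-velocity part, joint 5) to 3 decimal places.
-0.854

axis z_4 = (-0.5000,-0.5000,0.7071); lever o_n−o_4 = (-0.1464,0.8536,0.5000)
cross product → J_v[:, 4] = (-0.8536,0.1464,-0.5000)
J_ω[:, 4] = z_4
entry J[0][4] = -0.8536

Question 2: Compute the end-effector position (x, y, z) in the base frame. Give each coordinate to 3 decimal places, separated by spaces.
6.510 -3.803 5.914

after link 1: o_1 = (-2.1213, -2.1213, 4.0000)
after link 2: o_2 = (0.7071, -4.9497, 4.0000)
after link 3: o_3 = (2.8284, -2.8284, 4.0000)
after link 4: o_4 = (6.6569, -4.6569, 5.4142)
after link 5: o_5 = (6.5104, -3.8033, 5.9142)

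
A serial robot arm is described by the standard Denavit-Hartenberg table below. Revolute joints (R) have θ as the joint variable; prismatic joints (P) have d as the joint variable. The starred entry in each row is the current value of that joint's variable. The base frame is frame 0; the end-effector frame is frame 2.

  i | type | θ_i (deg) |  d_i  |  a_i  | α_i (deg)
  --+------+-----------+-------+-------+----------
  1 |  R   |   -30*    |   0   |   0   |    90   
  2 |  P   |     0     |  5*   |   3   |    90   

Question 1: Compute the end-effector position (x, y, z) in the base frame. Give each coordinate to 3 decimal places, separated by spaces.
after link 1: o_1 = (0.0000, 0.0000, 0.0000)
after link 2: o_2 = (0.0981, -5.8301, 0.0000)

0.098 -5.830 0.000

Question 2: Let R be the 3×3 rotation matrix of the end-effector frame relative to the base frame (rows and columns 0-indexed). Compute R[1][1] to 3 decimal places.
End-effector y-axis (col 1 of R) = (-0.5000,-0.8660,0.0000)
R[1][1] = -0.8660

-0.866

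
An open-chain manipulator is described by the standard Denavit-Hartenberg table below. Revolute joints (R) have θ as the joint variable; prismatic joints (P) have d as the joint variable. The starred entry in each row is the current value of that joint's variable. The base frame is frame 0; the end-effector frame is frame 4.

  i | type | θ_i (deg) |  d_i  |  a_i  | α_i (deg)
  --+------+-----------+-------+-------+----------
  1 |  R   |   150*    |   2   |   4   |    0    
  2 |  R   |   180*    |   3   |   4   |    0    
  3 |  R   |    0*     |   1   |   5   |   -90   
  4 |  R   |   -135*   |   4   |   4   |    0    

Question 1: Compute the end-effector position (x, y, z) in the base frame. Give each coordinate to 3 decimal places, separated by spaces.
after link 1: o_1 = (-3.4641, 2.0000, 2.0000)
after link 2: o_2 = (-0.0000, -0.0000, 5.0000)
after link 3: o_3 = (4.3301, -2.5000, 6.0000)
after link 4: o_4 = (3.8806, 2.3783, 8.8284)

3.881 2.378 8.828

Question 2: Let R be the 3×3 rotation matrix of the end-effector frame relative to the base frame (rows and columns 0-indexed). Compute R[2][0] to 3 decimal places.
End-effector x-axis (col 0 of R) = (-0.6124,0.3536,0.7071)
R[2][0] = 0.7071

0.707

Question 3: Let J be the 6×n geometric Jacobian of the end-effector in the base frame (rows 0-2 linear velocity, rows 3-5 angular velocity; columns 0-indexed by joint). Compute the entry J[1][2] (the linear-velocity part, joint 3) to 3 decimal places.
axis z_2 = (0.0000,0.0000,1.0000); lever o_n−o_2 = (3.8806,2.3783,3.8284)
cross product → J_v[:, 2] = (-2.3783,3.8806,0.0000)
J_ω[:, 2] = z_2
entry J[1][2] = 3.8806

3.881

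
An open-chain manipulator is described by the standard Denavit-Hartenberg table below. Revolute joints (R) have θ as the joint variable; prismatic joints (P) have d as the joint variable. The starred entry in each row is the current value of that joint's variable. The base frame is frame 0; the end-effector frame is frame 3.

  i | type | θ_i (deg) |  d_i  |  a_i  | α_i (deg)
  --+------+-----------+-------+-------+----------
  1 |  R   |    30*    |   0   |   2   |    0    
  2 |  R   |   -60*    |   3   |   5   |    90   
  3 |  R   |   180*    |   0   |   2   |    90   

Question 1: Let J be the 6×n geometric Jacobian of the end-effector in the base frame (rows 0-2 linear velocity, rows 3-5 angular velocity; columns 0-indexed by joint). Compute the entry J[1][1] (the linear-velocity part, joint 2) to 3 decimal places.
axis z_1 = (0.0000,0.0000,1.0000); lever o_n−o_1 = (2.5981,-1.5000,3.0000)
cross product → J_v[:, 1] = (1.5000,2.5981,-0.0000)
J_ω[:, 1] = z_1
entry J[1][1] = 2.5981

2.598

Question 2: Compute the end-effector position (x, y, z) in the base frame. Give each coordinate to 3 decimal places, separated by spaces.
4.330 -0.500 3.000

after link 1: o_1 = (1.7321, 1.0000, 0.0000)
after link 2: o_2 = (6.0622, -1.5000, 3.0000)
after link 3: o_3 = (4.3301, -0.5000, 3.0000)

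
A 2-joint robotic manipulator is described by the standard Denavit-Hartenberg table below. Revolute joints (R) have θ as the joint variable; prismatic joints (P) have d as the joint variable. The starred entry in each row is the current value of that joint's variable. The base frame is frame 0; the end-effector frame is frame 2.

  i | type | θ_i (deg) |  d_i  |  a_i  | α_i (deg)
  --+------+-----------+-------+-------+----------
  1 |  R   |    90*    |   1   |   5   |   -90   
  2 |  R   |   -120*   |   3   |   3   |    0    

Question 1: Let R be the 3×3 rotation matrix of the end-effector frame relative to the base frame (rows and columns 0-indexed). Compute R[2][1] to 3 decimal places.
End-effector y-axis (col 1 of R) = (0.0000,0.8660,0.5000)
R[2][1] = 0.5000

0.500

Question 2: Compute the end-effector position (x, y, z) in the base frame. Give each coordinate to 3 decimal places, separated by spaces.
-3.000 3.500 3.598

after link 1: o_1 = (0.0000, 5.0000, 1.0000)
after link 2: o_2 = (-3.0000, 3.5000, 3.5981)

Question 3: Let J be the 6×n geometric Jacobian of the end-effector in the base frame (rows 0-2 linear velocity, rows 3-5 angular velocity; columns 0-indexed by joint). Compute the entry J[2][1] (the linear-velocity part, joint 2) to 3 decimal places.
axis z_1 = (-1.0000,0.0000,0.0000); lever o_n−o_1 = (-3.0000,-1.5000,2.5981)
cross product → J_v[:, 1] = (0.0000,2.5981,1.5000)
J_ω[:, 1] = z_1
entry J[2][1] = 1.5000

1.500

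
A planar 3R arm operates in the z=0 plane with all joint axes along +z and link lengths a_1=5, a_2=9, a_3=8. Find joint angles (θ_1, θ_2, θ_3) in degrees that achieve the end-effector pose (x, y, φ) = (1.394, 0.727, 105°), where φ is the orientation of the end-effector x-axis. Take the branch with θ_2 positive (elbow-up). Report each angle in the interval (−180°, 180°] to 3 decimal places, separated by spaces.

wrist centre = target − a_3·(cos φ, sin φ) = (3.4646, -7.0004)
cos θ_2 = (61.0088−5²−9²)/(2·5·9) = -0.4999; θ_2 = 119.9935° (elbow-up)
β = atan2(-7.0004,3.4646) = -63.6689°; ψ = atan2(7.7947,0.5009) = 86.3233°
θ_1 = β − ψ = -149.9921°
θ_3 = φ − θ_1 − θ_2 = 134.9986° (wrapped to (-180°,180°])

-149.992 119.994 134.999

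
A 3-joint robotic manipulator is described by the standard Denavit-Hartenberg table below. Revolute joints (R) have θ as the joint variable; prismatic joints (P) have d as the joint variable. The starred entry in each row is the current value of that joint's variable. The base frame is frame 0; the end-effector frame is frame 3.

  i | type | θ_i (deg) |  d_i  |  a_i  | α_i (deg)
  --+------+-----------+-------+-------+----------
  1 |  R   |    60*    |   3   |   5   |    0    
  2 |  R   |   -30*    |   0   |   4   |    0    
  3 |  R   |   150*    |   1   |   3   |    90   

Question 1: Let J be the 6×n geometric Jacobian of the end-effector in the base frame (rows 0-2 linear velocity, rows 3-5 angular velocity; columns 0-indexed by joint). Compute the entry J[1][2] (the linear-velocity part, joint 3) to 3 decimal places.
axis z_2 = (0.0000,0.0000,1.0000); lever o_n−o_2 = (-3.0000,0.0000,1.0000)
cross product → J_v[:, 2] = (0.0000,-3.0000,0.0000)
J_ω[:, 2] = z_2
entry J[1][2] = -3.0000

-3.000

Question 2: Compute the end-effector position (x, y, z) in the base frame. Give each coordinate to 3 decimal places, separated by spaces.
2.964 6.330 4.000

after link 1: o_1 = (2.5000, 4.3301, 3.0000)
after link 2: o_2 = (5.9641, 6.3301, 3.0000)
after link 3: o_3 = (2.9641, 6.3301, 4.0000)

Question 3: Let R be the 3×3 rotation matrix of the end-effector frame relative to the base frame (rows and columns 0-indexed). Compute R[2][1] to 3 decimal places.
End-effector y-axis (col 1 of R) = (0.0000,-0.0000,1.0000)
R[2][1] = 1.0000

1.000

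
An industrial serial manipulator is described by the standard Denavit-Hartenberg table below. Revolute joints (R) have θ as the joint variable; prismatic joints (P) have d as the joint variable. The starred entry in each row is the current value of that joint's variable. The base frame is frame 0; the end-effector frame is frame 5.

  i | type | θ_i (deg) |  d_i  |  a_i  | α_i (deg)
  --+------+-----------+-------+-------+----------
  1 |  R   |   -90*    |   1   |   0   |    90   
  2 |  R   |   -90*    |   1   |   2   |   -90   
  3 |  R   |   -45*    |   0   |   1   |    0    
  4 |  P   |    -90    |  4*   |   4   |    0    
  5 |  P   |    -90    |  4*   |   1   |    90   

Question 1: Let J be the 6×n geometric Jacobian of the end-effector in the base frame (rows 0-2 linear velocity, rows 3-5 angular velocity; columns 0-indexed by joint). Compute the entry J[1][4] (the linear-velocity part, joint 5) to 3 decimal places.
-1.000

prismatic axis z_4 = (0.0000,-1.0000,0.0000)
J_v[:, 4] = z_4; J_ω[:, 4] = (0,0,0)
entry J[1][4] = -1.0000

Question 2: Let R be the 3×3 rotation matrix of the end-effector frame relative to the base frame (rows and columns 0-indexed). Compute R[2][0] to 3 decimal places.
0.707

End-effector x-axis (col 0 of R) = (0.7071,0.0000,0.7071)
R[2][0] = 0.7071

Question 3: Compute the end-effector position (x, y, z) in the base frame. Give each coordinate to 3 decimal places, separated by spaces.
after link 1: o_1 = (0.0000, 0.0000, 1.0000)
after link 2: o_2 = (-1.0000, -0.0000, -1.0000)
after link 3: o_3 = (-1.7071, -0.0000, -1.7071)
after link 4: o_4 = (-4.5355, -4.0000, 1.1213)
after link 5: o_5 = (-3.8284, -8.0000, 1.8284)

-3.828 -8.000 1.828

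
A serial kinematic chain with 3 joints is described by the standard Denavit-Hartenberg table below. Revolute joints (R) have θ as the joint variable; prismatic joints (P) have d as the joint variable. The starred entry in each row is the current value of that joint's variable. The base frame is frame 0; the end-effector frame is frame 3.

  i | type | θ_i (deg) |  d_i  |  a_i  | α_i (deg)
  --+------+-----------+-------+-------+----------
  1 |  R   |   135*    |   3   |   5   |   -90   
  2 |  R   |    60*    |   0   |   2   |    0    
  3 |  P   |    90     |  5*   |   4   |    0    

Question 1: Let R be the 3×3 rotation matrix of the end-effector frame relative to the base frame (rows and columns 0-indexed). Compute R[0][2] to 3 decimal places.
-0.707

End-effector z-axis (col 2 of R) = (-0.7071,-0.7071,0.0000)
R[0][2] = -0.7071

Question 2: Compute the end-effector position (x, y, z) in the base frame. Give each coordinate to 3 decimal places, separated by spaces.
-5.329 -1.742 -0.732

after link 1: o_1 = (-3.5355, 3.5355, 3.0000)
after link 2: o_2 = (-4.2426, 4.2426, 1.2679)
after link 3: o_3 = (-5.3287, -1.7424, -0.7321)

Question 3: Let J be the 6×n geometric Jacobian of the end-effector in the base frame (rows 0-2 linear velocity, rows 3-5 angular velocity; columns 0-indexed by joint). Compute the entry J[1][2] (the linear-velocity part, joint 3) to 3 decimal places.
prismatic axis z_2 = (-0.7071,-0.7071,0.0000)
J_v[:, 2] = z_2; J_ω[:, 2] = (0,0,0)
entry J[1][2] = -0.7071

-0.707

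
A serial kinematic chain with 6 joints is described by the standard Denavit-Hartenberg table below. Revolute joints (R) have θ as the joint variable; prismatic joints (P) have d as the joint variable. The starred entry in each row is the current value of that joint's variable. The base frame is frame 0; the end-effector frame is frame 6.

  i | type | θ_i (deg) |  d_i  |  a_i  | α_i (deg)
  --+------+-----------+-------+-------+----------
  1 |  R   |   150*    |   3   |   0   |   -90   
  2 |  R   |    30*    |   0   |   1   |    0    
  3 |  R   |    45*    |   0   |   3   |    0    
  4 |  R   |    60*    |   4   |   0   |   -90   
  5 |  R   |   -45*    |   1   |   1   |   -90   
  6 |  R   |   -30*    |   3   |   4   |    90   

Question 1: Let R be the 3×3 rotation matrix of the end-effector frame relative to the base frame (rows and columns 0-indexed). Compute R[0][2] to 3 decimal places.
End-effector z-axis (col 2 of R) = (0.4906,0.1250,0.8624)
R[0][2] = 0.4906

0.491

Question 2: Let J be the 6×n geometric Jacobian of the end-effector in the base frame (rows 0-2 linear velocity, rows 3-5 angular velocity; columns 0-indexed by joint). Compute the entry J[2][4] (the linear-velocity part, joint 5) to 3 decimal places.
-0.732

axis z_4 = (0.6124,-0.3536,0.7071); lever o_n−o_4 = (4.5515,-3.8233,-1.6107)
cross product → J_v[:, 4] = (3.2729,4.2048,-0.7321)
J_ω[:, 4] = z_4
entry J[2][4] = -0.7321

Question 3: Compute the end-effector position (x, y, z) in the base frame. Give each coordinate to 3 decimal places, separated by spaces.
1.129 -6.466 -2.009

after link 1: o_1 = (0.0000, 0.0000, 3.0000)
after link 2: o_2 = (-0.7500, 0.4330, 2.5000)
after link 3: o_3 = (-1.4224, 0.8212, -0.3978)
after link 4: o_4 = (-3.4224, -2.6429, -0.3978)
after link 5: o_5 = (-2.7306, -3.8588, -0.1907)
after link 6: o_6 = (1.1291, -6.4661, -2.0085)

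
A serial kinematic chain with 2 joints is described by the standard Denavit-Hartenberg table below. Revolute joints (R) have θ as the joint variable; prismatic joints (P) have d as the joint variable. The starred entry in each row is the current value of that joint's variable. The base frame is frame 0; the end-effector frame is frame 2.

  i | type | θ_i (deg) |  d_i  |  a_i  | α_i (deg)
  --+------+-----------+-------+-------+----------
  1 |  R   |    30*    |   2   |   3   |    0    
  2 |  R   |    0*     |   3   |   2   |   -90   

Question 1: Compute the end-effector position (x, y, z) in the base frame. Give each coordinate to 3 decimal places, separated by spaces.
4.330 2.500 5.000

after link 1: o_1 = (2.5981, 1.5000, 2.0000)
after link 2: o_2 = (4.3301, 2.5000, 5.0000)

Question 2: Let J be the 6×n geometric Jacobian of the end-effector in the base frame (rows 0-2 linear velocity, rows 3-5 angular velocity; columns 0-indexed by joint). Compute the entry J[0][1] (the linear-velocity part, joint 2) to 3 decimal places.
-1.000

axis z_1 = (0.0000,0.0000,1.0000); lever o_n−o_1 = (1.7321,1.0000,3.0000)
cross product → J_v[:, 1] = (-1.0000,1.7321,0.0000)
J_ω[:, 1] = z_1
entry J[0][1] = -1.0000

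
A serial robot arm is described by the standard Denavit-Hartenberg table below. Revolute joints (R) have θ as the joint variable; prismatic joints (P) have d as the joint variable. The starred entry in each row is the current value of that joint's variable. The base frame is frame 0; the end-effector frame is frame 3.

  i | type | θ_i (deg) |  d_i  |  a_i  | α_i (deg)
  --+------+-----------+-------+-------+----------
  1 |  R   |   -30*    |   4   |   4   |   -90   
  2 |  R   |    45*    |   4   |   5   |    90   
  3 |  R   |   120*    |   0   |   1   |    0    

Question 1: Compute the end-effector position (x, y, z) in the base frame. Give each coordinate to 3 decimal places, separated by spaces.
after link 1: o_1 = (3.4641, -2.0000, 4.0000)
after link 2: o_2 = (8.5260, -0.3037, 0.4645)
after link 3: o_3 = (8.6528, 0.6231, 0.8180)

8.653 0.623 0.818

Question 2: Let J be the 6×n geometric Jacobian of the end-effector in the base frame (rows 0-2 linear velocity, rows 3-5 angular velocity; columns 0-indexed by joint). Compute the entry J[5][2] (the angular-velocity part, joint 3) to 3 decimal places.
axis z_2 = (0.6124,-0.3536,0.7071); lever o_n−o_2 = (0.1268,0.9268,0.3536)
cross product → J_v[:, 2] = (-0.7803,-0.1268,0.6124)
J_ω[:, 2] = z_2
entry J[5][2] = 0.7071

0.707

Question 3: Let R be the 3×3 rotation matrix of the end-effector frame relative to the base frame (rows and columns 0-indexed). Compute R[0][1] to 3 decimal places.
End-effector y-axis (col 1 of R) = (-0.7803,-0.1268,0.6124)
R[0][1] = -0.7803

-0.780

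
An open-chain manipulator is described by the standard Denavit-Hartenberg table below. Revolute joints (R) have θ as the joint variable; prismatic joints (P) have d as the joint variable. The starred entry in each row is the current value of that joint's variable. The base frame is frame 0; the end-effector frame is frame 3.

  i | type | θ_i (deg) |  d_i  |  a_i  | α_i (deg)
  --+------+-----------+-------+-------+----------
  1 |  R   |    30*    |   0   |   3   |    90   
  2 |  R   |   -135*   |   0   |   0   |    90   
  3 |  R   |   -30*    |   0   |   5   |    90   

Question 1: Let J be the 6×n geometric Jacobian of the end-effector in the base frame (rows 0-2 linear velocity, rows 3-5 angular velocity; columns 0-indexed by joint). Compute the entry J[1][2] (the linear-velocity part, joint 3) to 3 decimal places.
-4.634

axis z_2 = (-0.6124,-0.3536,0.7071); lever o_n−o_2 = (-3.9017,0.6341,-3.0619)
cross product → J_v[:, 2] = (0.6341,-4.6339,-1.7678)
J_ω[:, 2] = z_2
entry J[1][2] = -4.6339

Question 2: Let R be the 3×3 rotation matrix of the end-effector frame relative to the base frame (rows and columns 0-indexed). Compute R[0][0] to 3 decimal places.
-0.780

End-effector x-axis (col 0 of R) = (-0.7803,0.1268,-0.6124)
R[0][0] = -0.7803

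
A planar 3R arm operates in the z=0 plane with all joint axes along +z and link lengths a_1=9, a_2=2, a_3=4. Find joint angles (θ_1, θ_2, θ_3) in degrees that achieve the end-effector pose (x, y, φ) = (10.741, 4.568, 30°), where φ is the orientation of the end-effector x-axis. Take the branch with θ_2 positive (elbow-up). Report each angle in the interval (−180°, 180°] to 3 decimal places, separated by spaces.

8.876 134.992 -113.868

wrist centre = target − a_3·(cos φ, sin φ) = (7.2769, 2.5680)
cos θ_2 = (59.5479−9²−2²)/(2·9·2) = -0.7070; θ_2 = 134.9916° (elbow-up)
β = atan2(2.5680,7.2769) = 19.4378°; ψ = atan2(1.4144,7.5860) = 10.5616°
θ_1 = β − ψ = 8.8762°
θ_3 = φ − θ_1 − θ_2 = -113.8678° (wrapped to (-180°,180°])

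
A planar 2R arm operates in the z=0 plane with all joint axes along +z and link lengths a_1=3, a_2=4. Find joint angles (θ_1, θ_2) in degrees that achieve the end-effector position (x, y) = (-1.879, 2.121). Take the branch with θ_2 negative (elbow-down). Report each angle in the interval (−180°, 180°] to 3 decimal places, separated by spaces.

-141.933 -135.001

cos θ_2 = (8.0293−3²−4²)/(2·3·4) = -0.7071; θ_2 = -135.0005° (elbow-down)
β = atan2(2.1210,-1.8790) = 131.5378°; ψ = atan2(-2.8284,0.1715) = -86.5292°
θ_1 = β − ψ = 218.0670°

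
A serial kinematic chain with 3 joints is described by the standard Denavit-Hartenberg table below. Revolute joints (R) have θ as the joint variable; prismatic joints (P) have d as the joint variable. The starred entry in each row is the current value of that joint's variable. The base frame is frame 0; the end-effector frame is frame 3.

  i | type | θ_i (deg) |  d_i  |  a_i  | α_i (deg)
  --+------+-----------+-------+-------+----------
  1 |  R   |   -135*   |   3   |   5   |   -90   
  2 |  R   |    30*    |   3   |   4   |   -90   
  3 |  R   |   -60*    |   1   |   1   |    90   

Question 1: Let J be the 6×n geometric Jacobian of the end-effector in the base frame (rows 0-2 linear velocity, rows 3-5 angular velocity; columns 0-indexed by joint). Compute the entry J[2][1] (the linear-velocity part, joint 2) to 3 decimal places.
-3.397

axis z_1 = (0.7071,-0.7071,0.0000); lever o_n−o_1 = (0.3316,-5.1358,-3.1160)
cross product → J_v[:, 1] = (2.2034,2.2034,-3.3971)
J_ω[:, 1] = z_1
entry J[2][1] = -3.3971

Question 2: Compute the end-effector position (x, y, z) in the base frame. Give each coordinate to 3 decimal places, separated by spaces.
after link 1: o_1 = (-3.5355, -3.5355, 3.0000)
after link 2: o_2 = (-3.8637, -8.1063, 1.0000)
after link 3: o_3 = (-3.2040, -8.6713, -0.1160)

-3.204 -8.671 -0.116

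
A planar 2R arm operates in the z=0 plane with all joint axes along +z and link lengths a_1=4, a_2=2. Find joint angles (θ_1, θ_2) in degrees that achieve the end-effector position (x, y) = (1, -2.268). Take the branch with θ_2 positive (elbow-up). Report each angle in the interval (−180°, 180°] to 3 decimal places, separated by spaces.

-90.001 149.998

cos θ_2 = (6.1438−4²−2²)/(2·4·2) = -0.8660; θ_2 = 149.9983° (elbow-up)
β = atan2(-2.2680,1.0000) = -66.2065°; ψ = atan2(1.0000,2.2680) = 23.7948°
θ_1 = β − ψ = -90.0013°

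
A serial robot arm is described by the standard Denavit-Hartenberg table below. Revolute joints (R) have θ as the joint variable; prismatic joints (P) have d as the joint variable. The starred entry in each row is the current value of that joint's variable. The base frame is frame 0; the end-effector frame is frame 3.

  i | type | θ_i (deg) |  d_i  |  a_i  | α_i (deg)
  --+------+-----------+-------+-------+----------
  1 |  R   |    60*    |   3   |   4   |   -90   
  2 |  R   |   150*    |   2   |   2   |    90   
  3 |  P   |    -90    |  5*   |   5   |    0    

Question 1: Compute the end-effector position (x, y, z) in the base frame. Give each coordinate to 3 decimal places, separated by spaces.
4.982 2.629 -2.330

after link 1: o_1 = (2.0000, 3.4641, 3.0000)
after link 2: o_2 = (-0.5981, 2.9641, 2.0000)
after link 3: o_3 = (4.9821, 2.6292, -2.3301)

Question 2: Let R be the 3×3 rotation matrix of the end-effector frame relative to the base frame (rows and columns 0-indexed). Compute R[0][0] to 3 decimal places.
End-effector x-axis (col 0 of R) = (0.8660,-0.5000,-0.0000)
R[0][0] = 0.8660

0.866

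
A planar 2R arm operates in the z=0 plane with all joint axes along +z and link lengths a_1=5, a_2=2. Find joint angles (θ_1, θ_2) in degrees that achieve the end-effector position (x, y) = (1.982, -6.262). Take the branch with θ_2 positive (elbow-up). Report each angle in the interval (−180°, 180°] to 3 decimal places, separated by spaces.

-84.872 45.005

cos θ_2 = (43.1410−5²−2²)/(2·5·2) = 0.7070; θ_2 = 45.0047° (elbow-up)
β = atan2(-6.2620,1.9820) = -72.4368°; ψ = atan2(1.4143,6.4141) = 12.4349°
θ_1 = β − ψ = -84.8717°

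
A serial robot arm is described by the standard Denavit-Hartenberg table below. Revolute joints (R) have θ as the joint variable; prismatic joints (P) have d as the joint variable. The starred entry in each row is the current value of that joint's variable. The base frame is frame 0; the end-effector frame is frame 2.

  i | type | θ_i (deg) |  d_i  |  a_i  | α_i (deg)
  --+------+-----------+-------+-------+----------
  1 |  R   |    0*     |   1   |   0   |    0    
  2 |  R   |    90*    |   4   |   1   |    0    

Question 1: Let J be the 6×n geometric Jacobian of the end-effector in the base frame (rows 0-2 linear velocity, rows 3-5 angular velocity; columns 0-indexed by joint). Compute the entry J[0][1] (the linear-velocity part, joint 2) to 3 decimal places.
-1.000

axis z_1 = (0.0000,0.0000,1.0000); lever o_n−o_1 = (0.0000,1.0000,4.0000)
cross product → J_v[:, 1] = (-1.0000,0.0000,0.0000)
J_ω[:, 1] = z_1
entry J[0][1] = -1.0000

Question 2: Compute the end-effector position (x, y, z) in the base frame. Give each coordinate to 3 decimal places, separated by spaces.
after link 1: o_1 = (0.0000, 0.0000, 1.0000)
after link 2: o_2 = (0.0000, 1.0000, 5.0000)

0.000 1.000 5.000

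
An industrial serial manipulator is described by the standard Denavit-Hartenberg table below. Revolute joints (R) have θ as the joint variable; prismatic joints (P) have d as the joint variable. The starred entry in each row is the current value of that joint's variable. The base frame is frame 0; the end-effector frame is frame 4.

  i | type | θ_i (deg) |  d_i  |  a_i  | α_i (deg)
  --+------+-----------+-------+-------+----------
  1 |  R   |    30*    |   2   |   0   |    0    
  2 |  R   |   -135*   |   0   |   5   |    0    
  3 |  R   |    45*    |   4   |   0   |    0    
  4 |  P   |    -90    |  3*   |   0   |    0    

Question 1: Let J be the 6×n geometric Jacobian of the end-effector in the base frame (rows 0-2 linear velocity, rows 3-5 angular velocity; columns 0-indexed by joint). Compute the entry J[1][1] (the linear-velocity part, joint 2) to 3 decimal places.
axis z_1 = (0.0000,0.0000,1.0000); lever o_n−o_1 = (-1.2941,-4.8296,7.0000)
cross product → J_v[:, 1] = (4.8296,-1.2941,0.0000)
J_ω[:, 1] = z_1
entry J[1][1] = -1.2941

-1.294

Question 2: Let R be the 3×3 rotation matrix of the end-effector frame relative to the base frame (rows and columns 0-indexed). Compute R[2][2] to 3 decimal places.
1.000

End-effector z-axis (col 2 of R) = (0.0000,0.0000,1.0000)
R[2][2] = 1.0000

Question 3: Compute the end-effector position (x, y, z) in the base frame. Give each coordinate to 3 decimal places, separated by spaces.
after link 1: o_1 = (0.0000, 0.0000, 2.0000)
after link 2: o_2 = (-1.2941, -4.8296, 2.0000)
after link 3: o_3 = (-1.2941, -4.8296, 6.0000)
after link 4: o_4 = (-1.2941, -4.8296, 9.0000)

-1.294 -4.830 9.000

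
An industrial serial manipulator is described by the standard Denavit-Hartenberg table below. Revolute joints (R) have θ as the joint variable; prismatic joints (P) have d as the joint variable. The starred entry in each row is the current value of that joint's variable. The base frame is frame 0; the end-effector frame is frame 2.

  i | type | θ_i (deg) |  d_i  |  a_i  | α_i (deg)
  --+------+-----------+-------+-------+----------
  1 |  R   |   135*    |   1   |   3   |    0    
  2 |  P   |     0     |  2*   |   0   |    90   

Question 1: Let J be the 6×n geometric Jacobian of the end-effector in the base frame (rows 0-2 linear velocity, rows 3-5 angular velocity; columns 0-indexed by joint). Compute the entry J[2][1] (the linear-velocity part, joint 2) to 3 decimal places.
1.000

prismatic axis z_1 = (0.0000,0.0000,1.0000)
J_v[:, 1] = z_1; J_ω[:, 1] = (0,0,0)
entry J[2][1] = 1.0000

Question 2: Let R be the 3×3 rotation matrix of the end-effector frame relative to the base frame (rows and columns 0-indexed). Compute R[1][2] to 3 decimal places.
End-effector z-axis (col 2 of R) = (0.7071,0.7071,0.0000)
R[1][2] = 0.7071

0.707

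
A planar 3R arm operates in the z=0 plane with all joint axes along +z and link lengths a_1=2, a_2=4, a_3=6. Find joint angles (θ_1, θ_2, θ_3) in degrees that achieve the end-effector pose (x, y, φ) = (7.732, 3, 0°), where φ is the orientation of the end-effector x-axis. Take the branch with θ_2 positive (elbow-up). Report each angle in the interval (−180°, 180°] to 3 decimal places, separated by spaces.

wrist centre = target − a_3·(cos φ, sin φ) = (1.7320, 3.0000)
cos θ_2 = (11.9998−2²−4²)/(2·2·4) = -0.5000; θ_2 = 120.0007° (elbow-up)
β = atan2(3.0000,1.7320) = 60.0007°; ψ = atan2(3.4641,-0.0000) = 90.0007°
θ_1 = β − ψ = -30.0000°
θ_3 = φ − θ_1 − θ_2 = -90.0007° (wrapped to (-180°,180°])

-30.000 120.001 -90.001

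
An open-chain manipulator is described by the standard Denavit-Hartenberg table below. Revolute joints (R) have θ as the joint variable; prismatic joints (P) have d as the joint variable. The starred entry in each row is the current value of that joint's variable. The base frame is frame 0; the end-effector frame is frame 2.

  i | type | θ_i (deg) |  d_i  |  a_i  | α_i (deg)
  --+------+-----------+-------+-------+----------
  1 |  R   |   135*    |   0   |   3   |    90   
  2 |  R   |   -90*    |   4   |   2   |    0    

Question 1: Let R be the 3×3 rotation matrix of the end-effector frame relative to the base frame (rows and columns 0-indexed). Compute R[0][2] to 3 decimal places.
0.707

End-effector z-axis (col 2 of R) = (0.7071,0.7071,0.0000)
R[0][2] = 0.7071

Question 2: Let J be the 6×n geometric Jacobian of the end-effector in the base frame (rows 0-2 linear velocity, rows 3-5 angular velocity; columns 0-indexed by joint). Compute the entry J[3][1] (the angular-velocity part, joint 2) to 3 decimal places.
0.707

axis z_1 = (0.7071,0.7071,0.0000); lever o_n−o_1 = (2.8284,2.8284,-2.0000)
cross product → J_v[:, 1] = (-1.4142,1.4142,0.0000)
J_ω[:, 1] = z_1
entry J[3][1] = 0.7071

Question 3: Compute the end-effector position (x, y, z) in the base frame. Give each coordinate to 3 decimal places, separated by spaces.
after link 1: o_1 = (-2.1213, 2.1213, 0.0000)
after link 2: o_2 = (0.7071, 4.9497, -2.0000)

0.707 4.950 -2.000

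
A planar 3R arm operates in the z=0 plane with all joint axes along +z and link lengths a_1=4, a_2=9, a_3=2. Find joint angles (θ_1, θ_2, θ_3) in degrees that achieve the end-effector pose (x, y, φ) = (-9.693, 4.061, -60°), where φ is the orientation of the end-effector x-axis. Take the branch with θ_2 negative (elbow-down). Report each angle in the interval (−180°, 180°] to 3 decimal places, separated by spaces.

-176.886 -45.014 161.899

wrist centre = target − a_3·(cos φ, sin φ) = (-10.6930, 5.7931)
cos θ_2 = (147.8997−4²−9²)/(2·4·9) = 0.7069; θ_2 = -45.0135° (elbow-down)
β = atan2(5.7931,-10.6930) = 151.5529°; ψ = atan2(-6.3655,10.3625) = -31.5616°
θ_1 = β − ψ = 183.1145°
θ_3 = φ − θ_1 − θ_2 = 161.8990° (wrapped to (-180°,180°])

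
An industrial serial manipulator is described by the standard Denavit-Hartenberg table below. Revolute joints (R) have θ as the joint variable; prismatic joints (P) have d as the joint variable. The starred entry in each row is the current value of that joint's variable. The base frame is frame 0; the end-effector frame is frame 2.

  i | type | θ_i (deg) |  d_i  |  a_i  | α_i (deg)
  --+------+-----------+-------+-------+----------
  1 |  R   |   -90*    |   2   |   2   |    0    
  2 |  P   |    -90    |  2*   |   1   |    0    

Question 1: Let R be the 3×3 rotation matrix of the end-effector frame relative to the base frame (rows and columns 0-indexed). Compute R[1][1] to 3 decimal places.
-1.000

End-effector y-axis (col 1 of R) = (0.0000,-1.0000,0.0000)
R[1][1] = -1.0000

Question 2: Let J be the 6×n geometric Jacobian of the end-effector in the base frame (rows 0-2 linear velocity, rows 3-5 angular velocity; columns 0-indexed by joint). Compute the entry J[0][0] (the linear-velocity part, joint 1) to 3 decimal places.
2.000

axis z_0 = ẑ; lever o_n−o_0 = (-1.0000,-2.0000,4.0000)
cross product → J_v[:, 0] = (2.0000,-1.0000,0.0000)
J_ω[:, 0] = z_0
entry J[0][0] = 2.0000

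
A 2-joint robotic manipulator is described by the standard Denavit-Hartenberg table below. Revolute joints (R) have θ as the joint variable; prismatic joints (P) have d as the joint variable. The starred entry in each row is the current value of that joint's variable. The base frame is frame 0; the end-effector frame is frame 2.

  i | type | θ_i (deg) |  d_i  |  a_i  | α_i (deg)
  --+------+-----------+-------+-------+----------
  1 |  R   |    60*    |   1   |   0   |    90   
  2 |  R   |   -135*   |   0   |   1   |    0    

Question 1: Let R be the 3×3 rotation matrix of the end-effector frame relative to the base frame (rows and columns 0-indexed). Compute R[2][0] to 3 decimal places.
End-effector x-axis (col 0 of R) = (-0.3536,-0.6124,-0.7071)
R[2][0] = -0.7071

-0.707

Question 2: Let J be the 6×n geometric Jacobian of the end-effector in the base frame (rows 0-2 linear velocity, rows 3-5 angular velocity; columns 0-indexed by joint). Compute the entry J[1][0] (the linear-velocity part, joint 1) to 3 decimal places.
-0.354

axis z_0 = ẑ; lever o_n−o_0 = (-0.3536,-0.6124,0.2929)
cross product → J_v[:, 0] = (0.6124,-0.3536,0.0000)
J_ω[:, 0] = z_0
entry J[1][0] = -0.3536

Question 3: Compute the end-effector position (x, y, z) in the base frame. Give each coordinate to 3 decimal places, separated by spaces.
-0.354 -0.612 0.293

after link 1: o_1 = (0.0000, 0.0000, 1.0000)
after link 2: o_2 = (-0.3536, -0.6124, 0.2929)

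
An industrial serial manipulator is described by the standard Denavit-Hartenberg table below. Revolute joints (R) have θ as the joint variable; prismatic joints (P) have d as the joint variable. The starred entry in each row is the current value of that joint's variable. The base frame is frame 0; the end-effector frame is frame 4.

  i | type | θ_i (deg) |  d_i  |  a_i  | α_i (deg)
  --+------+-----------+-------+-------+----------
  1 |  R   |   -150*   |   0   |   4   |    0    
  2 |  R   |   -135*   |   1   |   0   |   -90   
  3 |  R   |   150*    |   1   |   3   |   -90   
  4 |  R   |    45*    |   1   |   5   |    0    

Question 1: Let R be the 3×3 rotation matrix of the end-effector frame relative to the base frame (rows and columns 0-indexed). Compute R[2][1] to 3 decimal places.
0.354

End-effector y-axis (col 1 of R) = (0.8415,0.4085,0.3536)
R[2][1] = 0.3536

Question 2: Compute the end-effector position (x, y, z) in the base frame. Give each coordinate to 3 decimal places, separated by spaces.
after link 1: o_1 = (-3.4641, -2.0000, 0.0000)
after link 2: o_2 = (-3.4641, -2.0000, 1.0000)
after link 3: o_3 = (-5.1025, -4.2507, -0.5000)
after link 4: o_4 = (-2.6093, -8.6063, -1.4017)

-2.609 -8.606 -1.402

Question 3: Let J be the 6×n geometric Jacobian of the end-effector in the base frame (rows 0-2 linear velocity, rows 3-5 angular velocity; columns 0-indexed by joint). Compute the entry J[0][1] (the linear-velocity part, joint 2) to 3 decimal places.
6.606

axis z_1 = (0.0000,0.0000,1.0000); lever o_n−o_1 = (0.8548,-6.6063,-1.4017)
cross product → J_v[:, 1] = (6.6063,0.8548,-0.0000)
J_ω[:, 1] = z_1
entry J[0][1] = 6.6063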